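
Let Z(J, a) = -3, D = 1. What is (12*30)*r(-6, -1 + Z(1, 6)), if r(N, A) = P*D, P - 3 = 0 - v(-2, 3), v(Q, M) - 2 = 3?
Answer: -720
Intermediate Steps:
v(Q, M) = 5 (v(Q, M) = 2 + 3 = 5)
P = -2 (P = 3 + (0 - 1*5) = 3 + (0 - 5) = 3 - 5 = -2)
r(N, A) = -2 (r(N, A) = -2*1 = -2)
(12*30)*r(-6, -1 + Z(1, 6)) = (12*30)*(-2) = 360*(-2) = -720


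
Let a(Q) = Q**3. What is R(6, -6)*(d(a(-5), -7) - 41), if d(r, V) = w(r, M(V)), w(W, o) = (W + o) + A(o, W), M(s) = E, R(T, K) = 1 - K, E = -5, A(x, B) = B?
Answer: -2072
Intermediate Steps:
M(s) = -5
w(W, o) = o + 2*W (w(W, o) = (W + o) + W = o + 2*W)
d(r, V) = -5 + 2*r
R(6, -6)*(d(a(-5), -7) - 41) = (1 - 1*(-6))*((-5 + 2*(-5)**3) - 41) = (1 + 6)*((-5 + 2*(-125)) - 41) = 7*((-5 - 250) - 41) = 7*(-255 - 41) = 7*(-296) = -2072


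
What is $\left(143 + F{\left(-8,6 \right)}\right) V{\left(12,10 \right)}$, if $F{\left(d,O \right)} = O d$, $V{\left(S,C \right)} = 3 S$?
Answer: $3420$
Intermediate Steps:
$\left(143 + F{\left(-8,6 \right)}\right) V{\left(12,10 \right)} = \left(143 + 6 \left(-8\right)\right) 3 \cdot 12 = \left(143 - 48\right) 36 = 95 \cdot 36 = 3420$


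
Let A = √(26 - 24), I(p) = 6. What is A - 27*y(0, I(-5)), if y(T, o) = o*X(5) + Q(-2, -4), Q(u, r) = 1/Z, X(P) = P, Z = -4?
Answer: -3213/4 + √2 ≈ -801.84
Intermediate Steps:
Q(u, r) = -¼ (Q(u, r) = 1/(-4) = -¼)
A = √2 ≈ 1.4142
y(T, o) = -¼ + 5*o (y(T, o) = o*5 - ¼ = 5*o - ¼ = -¼ + 5*o)
A - 27*y(0, I(-5)) = √2 - 27*(-¼ + 5*6) = √2 - 27*(-¼ + 30) = √2 - 27*119/4 = √2 - 3213/4 = -3213/4 + √2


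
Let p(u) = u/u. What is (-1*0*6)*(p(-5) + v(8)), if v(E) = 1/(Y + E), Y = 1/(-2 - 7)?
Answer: 0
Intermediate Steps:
Y = -1/9 (Y = 1/(-9) = -1/9 ≈ -0.11111)
v(E) = 1/(-1/9 + E)
p(u) = 1
(-1*0*6)*(p(-5) + v(8)) = (-1*0*6)*(1 + 9/(-1 + 9*8)) = (0*6)*(1 + 9/(-1 + 72)) = 0*(1 + 9/71) = 0*(80/71) = 0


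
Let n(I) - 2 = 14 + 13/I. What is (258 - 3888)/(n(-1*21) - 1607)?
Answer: 38115/16712 ≈ 2.2807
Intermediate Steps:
n(I) = 16 + 13/I (n(I) = 2 + (14 + 13/I) = 16 + 13/I)
(258 - 3888)/(n(-1*21) - 1607) = (258 - 3888)/((16 + 13/((-1*21))) - 1607) = -3630/((16 + 13/(-21)) - 1607) = -3630/((16 + 13*(-1/21)) - 1607) = -3630/((16 - 13/21) - 1607) = -3630/(323/21 - 1607) = -3630/(-33424/21) = -3630*(-21/33424) = 38115/16712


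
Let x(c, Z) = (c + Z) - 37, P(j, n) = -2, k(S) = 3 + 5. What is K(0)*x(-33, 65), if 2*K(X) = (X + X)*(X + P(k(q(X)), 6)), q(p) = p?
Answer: 0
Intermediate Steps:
k(S) = 8
x(c, Z) = -37 + Z + c (x(c, Z) = (Z + c) - 37 = -37 + Z + c)
K(X) = X*(-2 + X) (K(X) = ((X + X)*(X - 2))/2 = ((2*X)*(-2 + X))/2 = (2*X*(-2 + X))/2 = X*(-2 + X))
K(0)*x(-33, 65) = (0*(-2 + 0))*(-37 + 65 - 33) = (0*(-2))*(-5) = 0*(-5) = 0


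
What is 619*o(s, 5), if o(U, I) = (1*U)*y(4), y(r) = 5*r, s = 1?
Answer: 12380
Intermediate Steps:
o(U, I) = 20*U (o(U, I) = (1*U)*(5*4) = U*20 = 20*U)
619*o(s, 5) = 619*(20*1) = 619*20 = 12380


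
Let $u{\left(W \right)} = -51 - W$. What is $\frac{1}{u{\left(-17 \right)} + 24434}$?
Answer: $\frac{1}{24400} \approx 4.0984 \cdot 10^{-5}$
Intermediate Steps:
$\frac{1}{u{\left(-17 \right)} + 24434} = \frac{1}{\left(-51 - -17\right) + 24434} = \frac{1}{\left(-51 + 17\right) + 24434} = \frac{1}{-34 + 24434} = \frac{1}{24400}$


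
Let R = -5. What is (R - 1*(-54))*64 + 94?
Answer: 3230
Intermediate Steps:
(R - 1*(-54))*64 + 94 = (-5 - 1*(-54))*64 + 94 = (-5 + 54)*64 + 94 = 49*64 + 94 = 3136 + 94 = 3230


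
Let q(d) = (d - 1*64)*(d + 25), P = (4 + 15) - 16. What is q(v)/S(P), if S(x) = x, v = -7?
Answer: -426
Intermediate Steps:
P = 3 (P = 19 - 16 = 3)
q(d) = (-64 + d)*(25 + d) (q(d) = (d - 64)*(25 + d) = (-64 + d)*(25 + d))
q(v)/S(P) = (-1600 + (-7)² - 39*(-7))/3 = (-1600 + 49 + 273)*(⅓) = -1278*⅓ = -426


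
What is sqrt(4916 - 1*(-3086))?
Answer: sqrt(8002) ≈ 89.454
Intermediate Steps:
sqrt(4916 - 1*(-3086)) = sqrt(4916 + 3086) = sqrt(8002)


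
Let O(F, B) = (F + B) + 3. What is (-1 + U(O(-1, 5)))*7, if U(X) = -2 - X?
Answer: -70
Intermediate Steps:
O(F, B) = 3 + B + F (O(F, B) = (B + F) + 3 = 3 + B + F)
(-1 + U(O(-1, 5)))*7 = (-1 + (-2 - (3 + 5 - 1)))*7 = (-1 + (-2 - 1*7))*7 = (-1 + (-2 - 7))*7 = (-1 - 9)*7 = -10*7 = -70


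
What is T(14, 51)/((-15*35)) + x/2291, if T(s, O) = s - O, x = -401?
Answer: -125758/1202775 ≈ -0.10456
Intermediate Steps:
T(14, 51)/((-15*35)) + x/2291 = (14 - 1*51)/((-15*35)) - 401/2291 = (14 - 51)/(-525) - 401*1/2291 = -37*(-1/525) - 401/2291 = 37/525 - 401/2291 = -125758/1202775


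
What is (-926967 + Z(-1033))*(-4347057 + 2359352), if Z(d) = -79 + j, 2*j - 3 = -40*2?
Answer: 3685540992145/2 ≈ 1.8428e+12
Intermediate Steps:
j = -77/2 (j = 3/2 + (-40*2)/2 = 3/2 + (½)*(-80) = 3/2 - 40 = -77/2 ≈ -38.500)
Z(d) = -235/2 (Z(d) = -79 - 77/2 = -235/2)
(-926967 + Z(-1033))*(-4347057 + 2359352) = (-926967 - 235/2)*(-4347057 + 2359352) = -1854169/2*(-1987705) = 3685540992145/2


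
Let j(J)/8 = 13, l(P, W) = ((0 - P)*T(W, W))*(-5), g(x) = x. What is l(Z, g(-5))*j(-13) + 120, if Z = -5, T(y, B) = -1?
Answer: 2720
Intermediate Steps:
l(P, W) = -5*P (l(P, W) = ((0 - P)*(-1))*(-5) = (-P*(-1))*(-5) = P*(-5) = -5*P)
j(J) = 104 (j(J) = 8*13 = 104)
l(Z, g(-5))*j(-13) + 120 = -5*(-5)*104 + 120 = 25*104 + 120 = 2600 + 120 = 2720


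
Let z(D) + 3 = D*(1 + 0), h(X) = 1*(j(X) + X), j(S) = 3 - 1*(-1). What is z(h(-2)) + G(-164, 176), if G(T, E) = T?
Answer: -165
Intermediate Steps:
j(S) = 4 (j(S) = 3 + 1 = 4)
h(X) = 4 + X (h(X) = 1*(4 + X) = 4 + X)
z(D) = -3 + D (z(D) = -3 + D*(1 + 0) = -3 + D*1 = -3 + D)
z(h(-2)) + G(-164, 176) = (-3 + (4 - 2)) - 164 = (-3 + 2) - 164 = -1 - 164 = -165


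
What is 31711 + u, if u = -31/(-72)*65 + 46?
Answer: 2288519/72 ≈ 31785.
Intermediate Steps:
u = 5327/72 (u = -31*(-1/72)*65 + 46 = (31/72)*65 + 46 = 2015/72 + 46 = 5327/72 ≈ 73.986)
31711 + u = 31711 + 5327/72 = 2288519/72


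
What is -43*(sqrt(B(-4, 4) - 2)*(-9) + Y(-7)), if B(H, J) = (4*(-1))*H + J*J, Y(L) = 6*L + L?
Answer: 2107 + 387*sqrt(30) ≈ 4226.7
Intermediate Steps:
Y(L) = 7*L
B(H, J) = J**2 - 4*H (B(H, J) = -4*H + J**2 = J**2 - 4*H)
-43*(sqrt(B(-4, 4) - 2)*(-9) + Y(-7)) = -43*(sqrt((4**2 - 4*(-4)) - 2)*(-9) + 7*(-7)) = -43*(sqrt((16 + 16) - 2)*(-9) - 49) = -43*(sqrt(32 - 2)*(-9) - 49) = -43*(sqrt(30)*(-9) - 49) = -43*(-9*sqrt(30) - 49) = -43*(-49 - 9*sqrt(30)) = 2107 + 387*sqrt(30)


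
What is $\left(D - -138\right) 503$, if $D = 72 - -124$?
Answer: $168002$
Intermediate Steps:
$D = 196$ ($D = 72 + 124 = 196$)
$\left(D - -138\right) 503 = \left(196 - -138\right) 503 = \left(196 + 138\right) 503 = 334 \cdot 503 = 168002$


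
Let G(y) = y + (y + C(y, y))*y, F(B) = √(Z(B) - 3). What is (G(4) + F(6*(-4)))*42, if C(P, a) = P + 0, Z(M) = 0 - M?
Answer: 1512 + 42*√21 ≈ 1704.5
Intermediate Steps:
Z(M) = -M
F(B) = √(-3 - B) (F(B) = √(-B - 3) = √(-3 - B))
C(P, a) = P
G(y) = y + 2*y² (G(y) = y + (y + y)*y = y + (2*y)*y = y + 2*y²)
(G(4) + F(6*(-4)))*42 = (4*(1 + 2*4) + √(-3 - 6*(-4)))*42 = (4*(1 + 8) + √(-3 - 1*(-24)))*42 = (4*9 + √(-3 + 24))*42 = (36 + √21)*42 = 1512 + 42*√21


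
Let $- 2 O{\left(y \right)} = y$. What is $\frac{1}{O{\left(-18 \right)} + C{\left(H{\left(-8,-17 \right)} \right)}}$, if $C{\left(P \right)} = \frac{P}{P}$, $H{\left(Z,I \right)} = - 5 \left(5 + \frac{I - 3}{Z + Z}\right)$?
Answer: $\frac{1}{10} \approx 0.1$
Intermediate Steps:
$O{\left(y \right)} = - \frac{y}{2}$
$H{\left(Z,I \right)} = -25 - \frac{5 \left(-3 + I\right)}{2 Z}$ ($H{\left(Z,I \right)} = - 5 \left(5 + \frac{-3 + I}{2 Z}\right) = -25 - \frac{5 \left(-3 + I\right)}{2 Z}$)
$C{\left(P \right)} = 1$
$\frac{1}{O{\left(-18 \right)} + C{\left(H{\left(-8,-17 \right)} \right)}} = \frac{1}{\left(- \frac{1}{2}\right) \left(-18\right) + 1} = \frac{1}{9 + 1} = \frac{1}{10}$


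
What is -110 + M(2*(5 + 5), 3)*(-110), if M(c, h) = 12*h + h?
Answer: -4400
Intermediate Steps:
M(c, h) = 13*h
-110 + M(2*(5 + 5), 3)*(-110) = -110 + (13*3)*(-110) = -110 + 39*(-110) = -110 - 4290 = -4400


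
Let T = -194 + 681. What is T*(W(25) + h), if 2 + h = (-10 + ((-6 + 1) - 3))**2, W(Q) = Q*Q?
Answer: 461189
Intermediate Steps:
W(Q) = Q**2
T = 487
h = 322 (h = -2 + (-10 + ((-6 + 1) - 3))**2 = -2 + (-10 + (-5 - 3))**2 = -2 + (-10 - 8)**2 = -2 + (-18)**2 = -2 + 324 = 322)
T*(W(25) + h) = 487*(25**2 + 322) = 487*(625 + 322) = 487*947 = 461189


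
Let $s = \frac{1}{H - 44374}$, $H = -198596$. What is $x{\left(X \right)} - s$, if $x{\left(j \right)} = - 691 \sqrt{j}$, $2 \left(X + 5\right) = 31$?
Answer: $\frac{1}{242970} - \frac{691 \sqrt{42}}{2} \approx -2239.1$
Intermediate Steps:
$X = \frac{21}{2}$ ($X = -5 + \frac{1}{2} \cdot 31 = -5 + \frac{31}{2} = \frac{21}{2} \approx 10.5$)
$s = - \frac{1}{242970}$ ($s = \frac{1}{-198596 - 44374} = \frac{1}{-242970} = - \frac{1}{242970} \approx -4.1157 \cdot 10^{-6}$)
$x{\left(X \right)} - s = - 691 \sqrt{\frac{21}{2}} - - \frac{1}{242970} = - 691 \frac{\sqrt{42}}{2} + \frac{1}{242970} = - \frac{691 \sqrt{42}}{2} + \frac{1}{242970} = \frac{1}{242970} - \frac{691 \sqrt{42}}{2}$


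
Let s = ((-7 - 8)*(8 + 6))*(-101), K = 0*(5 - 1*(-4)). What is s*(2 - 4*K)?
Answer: 42420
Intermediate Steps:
K = 0 (K = 0*(5 + 4) = 0*9 = 0)
s = 21210 (s = -15*14*(-101) = -210*(-101) = 21210)
s*(2 - 4*K) = 21210*(2 - 4*0) = 21210*(2 + 0) = 21210*2 = 42420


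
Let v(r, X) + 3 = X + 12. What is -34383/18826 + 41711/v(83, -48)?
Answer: -786592223/734214 ≈ -1071.3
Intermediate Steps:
v(r, X) = 9 + X (v(r, X) = -3 + (X + 12) = -3 + (12 + X) = 9 + X)
-34383/18826 + 41711/v(83, -48) = -34383/18826 + 41711/(9 - 48) = -34383*1/18826 + 41711/(-39) = -34383/18826 + 41711*(-1/39) = -34383/18826 - 41711/39 = -786592223/734214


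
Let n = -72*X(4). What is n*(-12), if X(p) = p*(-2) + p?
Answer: -3456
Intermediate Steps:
X(p) = -p (X(p) = -2*p + p = -p)
n = 288 (n = -(-72)*4 = -72*(-4) = 288)
n*(-12) = 288*(-12) = -3456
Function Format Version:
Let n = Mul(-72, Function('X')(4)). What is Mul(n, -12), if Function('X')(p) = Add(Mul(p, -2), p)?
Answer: -3456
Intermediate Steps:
Function('X')(p) = Mul(-1, p) (Function('X')(p) = Add(Mul(-2, p), p) = Mul(-1, p))
n = 288 (n = Mul(-72, Mul(-1, 4)) = Mul(-72, -4) = 288)
Mul(n, -12) = Mul(288, -12) = -3456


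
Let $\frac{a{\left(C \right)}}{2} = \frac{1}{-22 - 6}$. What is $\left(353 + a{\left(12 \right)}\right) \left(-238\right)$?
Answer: $-83997$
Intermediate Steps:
$a{\left(C \right)} = - \frac{1}{14}$ ($a{\left(C \right)} = \frac{2}{-22 - 6} = \frac{2}{-28} = 2 \left(- \frac{1}{28}\right) = - \frac{1}{14}$)
$\left(353 + a{\left(12 \right)}\right) \left(-238\right) = \left(353 - \frac{1}{14}\right) \left(-238\right) = \frac{4941}{14} \left(-238\right) = -83997$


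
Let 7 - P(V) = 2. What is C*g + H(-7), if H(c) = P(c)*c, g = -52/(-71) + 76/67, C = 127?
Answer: 961265/4757 ≈ 202.07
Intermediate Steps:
g = 8880/4757 (g = -52*(-1/71) + 76*(1/67) = 52/71 + 76/67 = 8880/4757 ≈ 1.8667)
P(V) = 5 (P(V) = 7 - 1*2 = 7 - 2 = 5)
H(c) = 5*c
C*g + H(-7) = 127*(8880/4757) + 5*(-7) = 1127760/4757 - 35 = 961265/4757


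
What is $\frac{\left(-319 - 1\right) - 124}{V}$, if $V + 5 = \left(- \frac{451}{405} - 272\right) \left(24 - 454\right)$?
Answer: $- \frac{35964}{9512141} \approx -0.0037809$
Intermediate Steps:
$V = \frac{9512141}{81}$ ($V = -5 + \left(- \frac{451}{405} - 272\right) \left(24 - 454\right) = -5 + \left(\left(-451\right) \frac{1}{405} - 272\right) \left(-430\right) = -5 + \left(- \frac{451}{405} - 272\right) \left(-430\right) = -5 - - \frac{9512546}{81} = -5 + \frac{9512546}{81} = \frac{9512141}{81} \approx 1.1743 \cdot 10^{5}$)
$\frac{\left(-319 - 1\right) - 124}{V} = \frac{\left(-319 - 1\right) - 124}{\frac{9512141}{81}} = \left(-320 - 124\right) \frac{81}{9512141} = \left(-444\right) \frac{81}{9512141} = - \frac{35964}{9512141}$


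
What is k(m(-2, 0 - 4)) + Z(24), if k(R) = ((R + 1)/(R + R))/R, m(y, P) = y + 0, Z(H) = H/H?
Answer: 7/8 ≈ 0.87500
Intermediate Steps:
Z(H) = 1
m(y, P) = y
k(R) = (1 + R)/(2*R²) (k(R) = ((1 + R)/((2*R)))/R = ((1 + R)*(1/(2*R)))/R = ((1 + R)/(2*R))/R = (1 + R)/(2*R²))
k(m(-2, 0 - 4)) + Z(24) = (½)*(1 - 2)/(-2)² + 1 = (½)*(¼)*(-1) + 1 = -⅛ + 1 = 7/8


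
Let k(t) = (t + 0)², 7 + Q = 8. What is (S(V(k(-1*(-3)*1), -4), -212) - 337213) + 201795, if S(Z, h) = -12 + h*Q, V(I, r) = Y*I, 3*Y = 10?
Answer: -135642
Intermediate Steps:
Q = 1 (Q = -7 + 8 = 1)
Y = 10/3 (Y = (⅓)*10 = 10/3 ≈ 3.3333)
k(t) = t²
V(I, r) = 10*I/3
S(Z, h) = -12 + h (S(Z, h) = -12 + h*1 = -12 + h)
(S(V(k(-1*(-3)*1), -4), -212) - 337213) + 201795 = ((-12 - 212) - 337213) + 201795 = (-224 - 337213) + 201795 = -337437 + 201795 = -135642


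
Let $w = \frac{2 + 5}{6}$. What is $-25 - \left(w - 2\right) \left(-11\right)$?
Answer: $- \frac{205}{6} \approx -34.167$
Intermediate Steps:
$w = \frac{7}{6}$ ($w = \frac{1}{6} \cdot 7 = \frac{7}{6} \approx 1.1667$)
$-25 - \left(w - 2\right) \left(-11\right) = -25 - \left(\frac{7}{6} - 2\right) \left(-11\right) = -25 - \left(- \frac{5}{6}\right) \left(-11\right) = -25 - \frac{55}{6} = - \frac{205}{6}$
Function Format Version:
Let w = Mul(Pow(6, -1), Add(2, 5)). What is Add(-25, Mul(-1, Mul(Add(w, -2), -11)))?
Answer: Rational(-205, 6) ≈ -34.167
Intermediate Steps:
w = Rational(7, 6) (w = Mul(Rational(1, 6), 7) = Rational(7, 6) ≈ 1.1667)
Add(-25, Mul(-1, Mul(Add(w, -2), -11))) = Add(-25, Mul(-1, Mul(Add(Rational(7, 6), -2), -11))) = Add(-25, Mul(-1, Mul(Rational(-5, 6), -11))) = Add(-25, Mul(-1, Rational(55, 6))) = Add(-25, Rational(-55, 6)) = Rational(-205, 6)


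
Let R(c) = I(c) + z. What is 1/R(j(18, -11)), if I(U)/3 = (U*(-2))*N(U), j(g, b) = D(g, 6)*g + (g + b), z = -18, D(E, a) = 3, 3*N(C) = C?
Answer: -1/7460 ≈ -0.00013405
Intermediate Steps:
N(C) = C/3
j(g, b) = b + 4*g (j(g, b) = 3*g + (g + b) = 3*g + (b + g) = b + 4*g)
I(U) = -2*U² (I(U) = 3*((U*(-2))*(U/3)) = 3*((-2*U)*(U/3)) = 3*(-2*U²/3) = -2*U²)
R(c) = -18 - 2*c² (R(c) = -2*c² - 18 = -18 - 2*c²)
1/R(j(18, -11)) = 1/(-18 - 2*(-11 + 4*18)²) = 1/(-18 - 2*(-11 + 72)²) = 1/(-18 - 2*61²) = 1/(-18 - 2*3721) = 1/(-18 - 7442) = 1/(-7460) = -1/7460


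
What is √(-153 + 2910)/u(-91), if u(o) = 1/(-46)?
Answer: -46*√2757 ≈ -2415.3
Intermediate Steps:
u(o) = -1/46
√(-153 + 2910)/u(-91) = √(-153 + 2910)/(-1/46) = √2757*(-46) = -46*√2757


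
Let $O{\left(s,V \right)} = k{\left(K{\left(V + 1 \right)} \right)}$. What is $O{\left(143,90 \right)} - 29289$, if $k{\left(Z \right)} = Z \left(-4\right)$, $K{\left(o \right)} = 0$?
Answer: $-29289$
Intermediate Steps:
$k{\left(Z \right)} = - 4 Z$
$O{\left(s,V \right)} = 0$ ($O{\left(s,V \right)} = \left(-4\right) 0 = 0$)
$O{\left(143,90 \right)} - 29289 = 0 - 29289 = -29289$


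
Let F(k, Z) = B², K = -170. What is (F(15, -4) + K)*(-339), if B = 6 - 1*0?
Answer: 45426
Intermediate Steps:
B = 6 (B = 6 + 0 = 6)
F(k, Z) = 36 (F(k, Z) = 6² = 36)
(F(15, -4) + K)*(-339) = (36 - 170)*(-339) = -134*(-339) = 45426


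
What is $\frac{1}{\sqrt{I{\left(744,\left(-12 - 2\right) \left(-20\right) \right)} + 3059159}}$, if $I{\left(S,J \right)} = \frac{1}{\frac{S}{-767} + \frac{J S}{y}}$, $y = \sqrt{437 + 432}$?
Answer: $\frac{2 \sqrt{39945360 - 186 \sqrt{869}}}{\sqrt{488796830208960 - 2276013529 \sqrt{869}}} \approx 0.00057174$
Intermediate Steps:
$y = \sqrt{869} \approx 29.479$
$I{\left(S,J \right)} = \frac{1}{- \frac{S}{767} + \frac{J S \sqrt{869}}{869}}$ ($I{\left(S,J \right)} = \frac{1}{\frac{S}{-767} + \frac{J S}{\sqrt{869}}} = \frac{1}{S \left(- \frac{1}{767}\right) + J S \frac{\sqrt{869}}{869}} = \frac{1}{- \frac{S}{767} + \frac{J S \sqrt{869}}{869}}$)
$\frac{1}{\sqrt{I{\left(744,\left(-12 - 2\right) \left(-20\right) \right)} + 3059159}} = \frac{1}{\sqrt{\frac{767 \sqrt{869}}{744 \left(- \sqrt{869} + 767 \left(-12 - 2\right) \left(-20\right)\right)} + 3059159}} = \frac{1}{\sqrt{767 \sqrt{869} \cdot \frac{1}{744} \frac{1}{- \sqrt{869} + 767 \left(\left(-14\right) \left(-20\right)\right)} + 3059159}} = \frac{1}{\sqrt{767 \sqrt{869} \cdot \frac{1}{744} \frac{1}{- \sqrt{869} + 767 \cdot 280} + 3059159}} = \frac{1}{\sqrt{767 \sqrt{869} \cdot \frac{1}{744} \frac{1}{- \sqrt{869} + 214760} + 3059159}} = \frac{1}{\sqrt{767 \sqrt{869} \cdot \frac{1}{744} \frac{1}{214760 - \sqrt{869}} + 3059159}} = \frac{1}{\sqrt{\frac{767 \sqrt{869}}{744 \left(214760 - \sqrt{869}\right)} + 3059159}} = \frac{1}{\sqrt{3059159 + \frac{767 \sqrt{869}}{744 \left(214760 - \sqrt{869}\right)}}}$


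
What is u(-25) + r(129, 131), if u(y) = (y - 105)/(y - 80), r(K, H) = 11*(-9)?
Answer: -2053/21 ≈ -97.762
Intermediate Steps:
r(K, H) = -99
u(y) = (-105 + y)/(-80 + y)
u(-25) + r(129, 131) = (-105 - 25)/(-80 - 25) - 99 = -130/(-105) - 99 = -1/105*(-130) - 99 = 26/21 - 99 = -2053/21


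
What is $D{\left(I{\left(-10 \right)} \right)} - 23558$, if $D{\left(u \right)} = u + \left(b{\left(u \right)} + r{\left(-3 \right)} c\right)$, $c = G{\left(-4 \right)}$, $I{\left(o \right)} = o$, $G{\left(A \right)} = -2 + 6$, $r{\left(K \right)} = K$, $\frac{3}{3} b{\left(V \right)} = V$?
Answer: $-23590$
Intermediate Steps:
$b{\left(V \right)} = V$
$G{\left(A \right)} = 4$
$c = 4$
$D{\left(u \right)} = -12 + 2 u$ ($D{\left(u \right)} = u + \left(u - 12\right) = u + \left(-12 + u\right) = -12 + 2 u$)
$D{\left(I{\left(-10 \right)} \right)} - 23558 = \left(-12 + 2 \left(-10\right)\right) - 23558 = \left(-12 - 20\right) - 23558 = -32 - 23558 = -23590$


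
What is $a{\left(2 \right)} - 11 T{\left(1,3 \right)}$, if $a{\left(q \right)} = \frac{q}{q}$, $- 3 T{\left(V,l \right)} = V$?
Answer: $\frac{14}{3} \approx 4.6667$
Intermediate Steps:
$T{\left(V,l \right)} = - \frac{V}{3}$
$a{\left(q \right)} = 1$
$a{\left(2 \right)} - 11 T{\left(1,3 \right)} = 1 - 11 \left(\left(- \frac{1}{3}\right) 1\right) = 1 - - \frac{11}{3} = 1 + \frac{11}{3} = \frac{14}{3}$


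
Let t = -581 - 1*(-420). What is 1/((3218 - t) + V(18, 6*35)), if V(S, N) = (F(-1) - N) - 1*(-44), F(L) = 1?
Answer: 1/3214 ≈ 0.00031114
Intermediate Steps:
t = -161 (t = -581 + 420 = -161)
V(S, N) = 45 - N (V(S, N) = (1 - N) - 1*(-44) = (1 - N) + 44 = 45 - N)
1/((3218 - t) + V(18, 6*35)) = 1/((3218 - 1*(-161)) + (45 - 6*35)) = 1/((3218 + 161) + (45 - 1*210)) = 1/(3379 + (45 - 210)) = 1/(3379 - 165) = 1/3214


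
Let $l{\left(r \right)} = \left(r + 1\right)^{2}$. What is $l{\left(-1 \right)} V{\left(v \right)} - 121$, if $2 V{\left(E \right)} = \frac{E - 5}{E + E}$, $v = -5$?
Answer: $-121$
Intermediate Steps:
$l{\left(r \right)} = \left(1 + r\right)^{2}$
$V{\left(E \right)} = \frac{-5 + E}{4 E}$ ($V{\left(E \right)} = \frac{\left(E - 5\right) \frac{1}{E + E}}{2} = \frac{\left(-5 + E\right) \frac{1}{2 E}}{2} = \frac{\frac{1}{2} \frac{1}{E} \left(-5 + E\right)}{2} = \frac{-5 + E}{4 E}$)
$l{\left(-1 \right)} V{\left(v \right)} - 121 = \left(1 - 1\right)^{2} \frac{-5 - 5}{4 \left(-5\right)} - 121 = 0^{2} \cdot \frac{1}{4} \left(- \frac{1}{5}\right) \left(-10\right) - 121 = 0 \cdot \frac{1}{2} - 121 = 0 - 121 = -121$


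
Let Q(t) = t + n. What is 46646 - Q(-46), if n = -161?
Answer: 46853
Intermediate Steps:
Q(t) = -161 + t (Q(t) = t - 161 = -161 + t)
46646 - Q(-46) = 46646 - (-161 - 46) = 46646 - 1*(-207) = 46646 + 207 = 46853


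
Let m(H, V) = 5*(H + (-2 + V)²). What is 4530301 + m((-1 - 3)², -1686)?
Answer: 18777101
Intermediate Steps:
m(H, V) = 5*H + 5*(-2 + V)²
4530301 + m((-1 - 3)², -1686) = 4530301 + (5*(-1 - 3)² + 5*(-2 - 1686)²) = 4530301 + (5*(-4)² + 5*(-1688)²) = 4530301 + (5*16 + 5*2849344) = 4530301 + (80 + 14246720) = 4530301 + 14246800 = 18777101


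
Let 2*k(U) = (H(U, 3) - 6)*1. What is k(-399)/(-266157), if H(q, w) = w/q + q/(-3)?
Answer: -2815/11799627 ≈ -0.00023857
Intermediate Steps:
H(q, w) = -q/3 + w/q (H(q, w) = w/q + q*(-⅓) = w/q - q/3 = -q/3 + w/q)
k(U) = -3 - U/6 + 3/(2*U) (k(U) = (((-U/3 + 3/U) - 6)*1)/2 = (((3/U - U/3) - 6)*1)/2 = ((-6 + 3/U - U/3)*1)/2 = (-6 + 3/U - U/3)/2 = -3 - U/6 + 3/(2*U))
k(-399)/(-266157) = (-3 - ⅙*(-399) + (3/2)/(-399))/(-266157) = (-3 + 133/2 + (3/2)*(-1/399))*(-1/266157) = (-3 + 133/2 - 1/266)*(-1/266157) = (8445/133)*(-1/266157) = -2815/11799627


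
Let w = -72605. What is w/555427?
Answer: -72605/555427 ≈ -0.13072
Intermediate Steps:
w/555427 = -72605/555427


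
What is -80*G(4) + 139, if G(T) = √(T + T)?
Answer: 139 - 160*√2 ≈ -87.274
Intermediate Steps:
G(T) = √2*√T (G(T) = √(2*T) = √2*√T)
-80*G(4) + 139 = -80*√2*√4 + 139 = -80*√2*2 + 139 = -160*√2 + 139 = 139 - 160*√2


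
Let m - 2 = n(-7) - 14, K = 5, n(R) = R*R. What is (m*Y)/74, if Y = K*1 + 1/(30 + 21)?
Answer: 128/51 ≈ 2.5098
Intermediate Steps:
n(R) = R**2
m = 37 (m = 2 + ((-7)**2 - 14) = 2 + (49 - 14) = 2 + 35 = 37)
Y = 256/51 (Y = 5*1 + 1/(30 + 21) = 5 + 1/51 = 256/51 ≈ 5.0196)
(m*Y)/74 = (37*(256/51))/74 = (9472/51)*(1/74) = 128/51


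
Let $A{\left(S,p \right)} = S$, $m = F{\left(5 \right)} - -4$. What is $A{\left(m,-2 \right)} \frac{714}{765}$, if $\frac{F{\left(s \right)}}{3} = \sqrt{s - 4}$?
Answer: $\frac{98}{15} \approx 6.5333$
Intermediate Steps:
$F{\left(s \right)} = 3 \sqrt{-4 + s}$ ($F{\left(s \right)} = 3 \sqrt{s - 4} = 3 \sqrt{-4 + s}$)
$m = 7$ ($m = 3 \sqrt{-4 + 5} - -4 = 3 \sqrt{1} + 4 = 3 \cdot 1 + 4 = 3 + 4 = 7$)
$A{\left(m,-2 \right)} \frac{714}{765} = 7 \cdot \frac{714}{765} = 7 \cdot 714 \cdot \frac{1}{765} = 7 \cdot \frac{14}{15} = \frac{98}{15}$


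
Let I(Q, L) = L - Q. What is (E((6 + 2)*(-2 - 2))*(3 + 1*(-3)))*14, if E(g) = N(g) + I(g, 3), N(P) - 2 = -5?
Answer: 0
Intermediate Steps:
N(P) = -3 (N(P) = 2 - 5 = -3)
E(g) = -g (E(g) = -3 + (3 - g) = -g)
(E((6 + 2)*(-2 - 2))*(3 + 1*(-3)))*14 = ((-(6 + 2)*(-2 - 2))*(3 + 1*(-3)))*14 = ((-8*(-4))*(3 - 3))*14 = (-1*(-32)*0)*14 = (32*0)*14 = 0*14 = 0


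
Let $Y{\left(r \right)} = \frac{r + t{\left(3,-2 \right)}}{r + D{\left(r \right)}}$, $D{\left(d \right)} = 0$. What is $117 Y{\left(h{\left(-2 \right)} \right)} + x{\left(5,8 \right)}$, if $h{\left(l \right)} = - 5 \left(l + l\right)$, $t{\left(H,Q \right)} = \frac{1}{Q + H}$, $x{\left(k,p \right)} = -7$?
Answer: $\frac{2317}{20} \approx 115.85$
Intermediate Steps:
$t{\left(H,Q \right)} = \frac{1}{H + Q}$
$h{\left(l \right)} = - 10 l$ ($h{\left(l \right)} = - 5 \cdot 2 l = - 10 l$)
$Y{\left(r \right)} = \frac{1 + r}{r}$ ($Y{\left(r \right)} = \frac{r + \frac{1}{3 - 2}}{r + 0} = \frac{r + 1^{-1}}{r} = \frac{r + 1}{r} = \frac{1 + r}{r}$)
$117 Y{\left(h{\left(-2 \right)} \right)} + x{\left(5,8 \right)} = 117 \frac{1 - -20}{\left(-10\right) \left(-2\right)} - 7 = 117 \frac{1 + 20}{20} - 7 = 117 \cdot \frac{1}{20} \cdot 21 - 7 = 117 \cdot \frac{21}{20} - 7 = \frac{2457}{20} - 7 = \frac{2317}{20}$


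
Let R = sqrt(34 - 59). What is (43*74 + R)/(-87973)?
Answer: -3182/87973 - 5*I/87973 ≈ -0.03617 - 5.6836e-5*I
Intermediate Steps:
R = 5*I (R = sqrt(-25) = 5*I ≈ 5.0*I)
(43*74 + R)/(-87973) = (43*74 + 5*I)/(-87973) = (3182 + 5*I)*(-1/87973) = -3182/87973 - 5*I/87973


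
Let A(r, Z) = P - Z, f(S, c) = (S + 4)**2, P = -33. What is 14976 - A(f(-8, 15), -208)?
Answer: 14801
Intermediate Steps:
f(S, c) = (4 + S)**2
A(r, Z) = -33 - Z
14976 - A(f(-8, 15), -208) = 14976 - (-33 - 1*(-208)) = 14976 - (-33 + 208) = 14976 - 1*175 = 14976 - 175 = 14801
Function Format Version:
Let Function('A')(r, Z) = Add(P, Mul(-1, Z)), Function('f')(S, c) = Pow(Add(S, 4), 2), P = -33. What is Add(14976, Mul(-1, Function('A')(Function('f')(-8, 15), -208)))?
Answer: 14801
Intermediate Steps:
Function('f')(S, c) = Pow(Add(4, S), 2)
Function('A')(r, Z) = Add(-33, Mul(-1, Z))
Add(14976, Mul(-1, Function('A')(Function('f')(-8, 15), -208))) = Add(14976, Mul(-1, Add(-33, Mul(-1, -208)))) = Add(14976, Mul(-1, Add(-33, 208))) = Add(14976, Mul(-1, 175)) = Add(14976, -175) = 14801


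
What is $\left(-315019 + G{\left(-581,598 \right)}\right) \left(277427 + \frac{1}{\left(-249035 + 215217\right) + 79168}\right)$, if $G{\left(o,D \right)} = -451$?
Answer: $- \frac{396902726985697}{4535} \approx -8.752 \cdot 10^{10}$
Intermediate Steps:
$\left(-315019 + G{\left(-581,598 \right)}\right) \left(277427 + \frac{1}{\left(-249035 + 215217\right) + 79168}\right) = \left(-315019 - 451\right) \left(277427 + \frac{1}{\left(-249035 + 215217\right) + 79168}\right) = - 315470 \left(277427 + \frac{1}{-33818 + 79168}\right) = - 315470 \left(277427 + \frac{1}{45350}\right) = \left(-315470\right) \frac{12581314451}{45350} = - \frac{396902726985697}{4535}$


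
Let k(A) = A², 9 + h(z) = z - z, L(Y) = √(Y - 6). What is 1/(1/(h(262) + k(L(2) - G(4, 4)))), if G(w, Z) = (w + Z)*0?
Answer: -13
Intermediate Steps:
L(Y) = √(-6 + Y)
G(w, Z) = 0 (G(w, Z) = (Z + w)*0 = 0)
h(z) = -9 (h(z) = -9 + (z - z) = -9 + 0 = -9)
1/(1/(h(262) + k(L(2) - G(4, 4)))) = 1/(1/(-9 + (√(-6 + 2) - 1*0)²)) = 1/(1/(-9 + (√(-4) + 0)²)) = 1/(1/(-9 + (2*I + 0)²)) = 1/(1/(-9 + (2*I)²)) = 1/(1/(-9 - 4)) = 1/(1/(-13)) = 1/(-1/13) = -13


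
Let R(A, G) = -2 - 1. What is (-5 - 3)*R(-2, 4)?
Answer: 24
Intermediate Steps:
R(A, G) = -3
(-5 - 3)*R(-2, 4) = (-5 - 3)*(-3) = -8*(-3) = 24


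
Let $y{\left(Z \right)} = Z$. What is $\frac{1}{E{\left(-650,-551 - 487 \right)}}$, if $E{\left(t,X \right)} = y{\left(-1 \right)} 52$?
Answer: $- \frac{1}{52} \approx -0.019231$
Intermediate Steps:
$E{\left(t,X \right)} = -52$ ($E{\left(t,X \right)} = \left(-1\right) 52 = -52$)
$\frac{1}{E{\left(-650,-551 - 487 \right)}} = \frac{1}{-52} = - \frac{1}{52}$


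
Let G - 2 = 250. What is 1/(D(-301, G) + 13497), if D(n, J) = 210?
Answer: 1/13707 ≈ 7.2955e-5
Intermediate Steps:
G = 252 (G = 2 + 250 = 252)
1/(D(-301, G) + 13497) = 1/(210 + 13497) = 1/13707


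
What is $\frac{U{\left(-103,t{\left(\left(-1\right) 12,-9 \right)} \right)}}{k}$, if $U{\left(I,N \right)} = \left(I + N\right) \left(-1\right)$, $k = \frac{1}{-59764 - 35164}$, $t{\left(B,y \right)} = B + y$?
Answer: $-11771072$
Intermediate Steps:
$k = - \frac{1}{94928}$ ($k = \frac{1}{-94928} = - \frac{1}{94928} \approx -1.0534 \cdot 10^{-5}$)
$U{\left(I,N \right)} = - I - N$
$\frac{U{\left(-103,t{\left(\left(-1\right) 12,-9 \right)} \right)}}{k} = \frac{\left(-1\right) \left(-103\right) - \left(\left(-1\right) 12 - 9\right)}{- \frac{1}{94928}} = \left(103 - \left(-12 - 9\right)\right) \left(-94928\right) = \left(103 - -21\right) \left(-94928\right) = \left(103 + 21\right) \left(-94928\right) = 124 \left(-94928\right) = -11771072$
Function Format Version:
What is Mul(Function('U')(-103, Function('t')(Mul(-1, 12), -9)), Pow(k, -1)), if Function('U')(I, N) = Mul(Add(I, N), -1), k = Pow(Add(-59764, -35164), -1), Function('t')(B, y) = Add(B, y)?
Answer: -11771072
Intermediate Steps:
k = Rational(-1, 94928) (k = Pow(-94928, -1) = Rational(-1, 94928) ≈ -1.0534e-5)
Function('U')(I, N) = Add(Mul(-1, I), Mul(-1, N))
Mul(Function('U')(-103, Function('t')(Mul(-1, 12), -9)), Pow(k, -1)) = Mul(Add(Mul(-1, -103), Mul(-1, Add(Mul(-1, 12), -9))), Pow(Rational(-1, 94928), -1)) = Mul(Add(103, Mul(-1, Add(-12, -9))), -94928) = Mul(Add(103, Mul(-1, -21)), -94928) = Mul(Add(103, 21), -94928) = Mul(124, -94928) = -11771072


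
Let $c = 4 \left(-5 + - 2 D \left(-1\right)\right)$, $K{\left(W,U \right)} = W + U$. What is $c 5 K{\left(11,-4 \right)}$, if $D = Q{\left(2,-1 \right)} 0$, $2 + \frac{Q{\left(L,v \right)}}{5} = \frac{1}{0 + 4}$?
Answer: $-700$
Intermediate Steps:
$Q{\left(L,v \right)} = - \frac{35}{4}$ ($Q{\left(L,v \right)} = -10 + \frac{5}{0 + 4} = -10 + \frac{5}{4} = - \frac{35}{4}$)
$D = 0$ ($D = \left(- \frac{35}{4}\right) 0 = 0$)
$K{\left(W,U \right)} = U + W$
$c = -20$ ($c = 4 \left(-5 + \left(-2\right) 0 \left(-1\right)\right) = 4 \left(-5 + 0 \left(-1\right)\right) = 4 \left(-5 + 0\right) = 4 \left(-5\right) = -20$)
$c 5 K{\left(11,-4 \right)} = - 20 \cdot 5 \left(-4 + 11\right) = - 20 \cdot 5 \cdot 7 = \left(-20\right) 35 = -700$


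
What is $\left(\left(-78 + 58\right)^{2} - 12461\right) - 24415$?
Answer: $-36476$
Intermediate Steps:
$\left(\left(-78 + 58\right)^{2} - 12461\right) - 24415 = \left(\left(-20\right)^{2} - 12461\right) - 24415 = \left(400 - 12461\right) - 24415 = -12061 - 24415 = -36476$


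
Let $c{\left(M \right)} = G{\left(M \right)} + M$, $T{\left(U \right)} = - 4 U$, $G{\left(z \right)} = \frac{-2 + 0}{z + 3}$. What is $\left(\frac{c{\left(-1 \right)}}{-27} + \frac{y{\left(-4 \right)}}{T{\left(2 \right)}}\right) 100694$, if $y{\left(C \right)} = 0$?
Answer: $\frac{201388}{27} \approx 7458.8$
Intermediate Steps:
$G{\left(z \right)} = - \frac{2}{3 + z}$
$c{\left(M \right)} = M - \frac{2}{3 + M}$ ($c{\left(M \right)} = - \frac{2}{3 + M} + M = M - \frac{2}{3 + M}$)
$\left(\frac{c{\left(-1 \right)}}{-27} + \frac{y{\left(-4 \right)}}{T{\left(2 \right)}}\right) 100694 = \left(\frac{\frac{1}{3 - 1} \left(-2 - \left(3 - 1\right)\right)}{-27} + \frac{0}{\left(-4\right) 2}\right) 100694 = \left(\frac{-2 - 2}{2} \left(- \frac{1}{27}\right) + \frac{0}{-8}\right) 100694 = \left(\frac{-2 - 2}{2} \left(- \frac{1}{27}\right) + 0 \left(- \frac{1}{8}\right)\right) 100694 = \left(\frac{1}{2} \left(-4\right) \left(- \frac{1}{27}\right) + 0\right) 100694 = \left(\left(-2\right) \left(- \frac{1}{27}\right) + 0\right) 100694 = \left(\frac{2}{27} + 0\right) 100694 = \frac{2}{27} \cdot 100694 = \frac{201388}{27}$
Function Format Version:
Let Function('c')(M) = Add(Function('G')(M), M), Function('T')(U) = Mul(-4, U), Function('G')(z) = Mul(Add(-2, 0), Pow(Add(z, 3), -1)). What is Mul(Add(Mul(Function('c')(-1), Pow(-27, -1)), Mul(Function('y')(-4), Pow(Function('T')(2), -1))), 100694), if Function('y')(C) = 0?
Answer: Rational(201388, 27) ≈ 7458.8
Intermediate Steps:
Function('G')(z) = Mul(-2, Pow(Add(3, z), -1))
Function('c')(M) = Add(M, Mul(-2, Pow(Add(3, M), -1))) (Function('c')(M) = Add(Mul(-2, Pow(Add(3, M), -1)), M) = Add(M, Mul(-2, Pow(Add(3, M), -1))))
Mul(Add(Mul(Function('c')(-1), Pow(-27, -1)), Mul(Function('y')(-4), Pow(Function('T')(2), -1))), 100694) = Mul(Add(Mul(Mul(Pow(Add(3, -1), -1), Add(-2, Mul(-1, Add(3, -1)))), Pow(-27, -1)), Mul(0, Pow(Mul(-4, 2), -1))), 100694) = Mul(Add(Mul(Mul(Pow(2, -1), Add(-2, Mul(-1, 2))), Rational(-1, 27)), Mul(0, Pow(-8, -1))), 100694) = Mul(Add(Mul(Mul(Rational(1, 2), Add(-2, -2)), Rational(-1, 27)), Mul(0, Rational(-1, 8))), 100694) = Mul(Add(Mul(Mul(Rational(1, 2), -4), Rational(-1, 27)), 0), 100694) = Mul(Add(Mul(-2, Rational(-1, 27)), 0), 100694) = Mul(Add(Rational(2, 27), 0), 100694) = Mul(Rational(2, 27), 100694) = Rational(201388, 27)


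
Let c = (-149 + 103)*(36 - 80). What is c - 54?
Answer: 1970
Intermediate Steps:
c = 2024 (c = -46*(-44) = 2024)
c - 54 = 2024 - 54 = 1970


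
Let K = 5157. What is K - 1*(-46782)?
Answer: 51939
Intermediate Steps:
K - 1*(-46782) = 5157 - 1*(-46782) = 5157 + 46782 = 51939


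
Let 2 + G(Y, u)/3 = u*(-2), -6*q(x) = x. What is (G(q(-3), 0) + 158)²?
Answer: 23104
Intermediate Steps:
q(x) = -x/6
G(Y, u) = -6 - 6*u (G(Y, u) = -6 + 3*(u*(-2)) = -6 + 3*(-2*u) = -6 - 6*u)
(G(q(-3), 0) + 158)² = ((-6 - 6*0) + 158)² = ((-6 + 0) + 158)² = (-6 + 158)² = 152² = 23104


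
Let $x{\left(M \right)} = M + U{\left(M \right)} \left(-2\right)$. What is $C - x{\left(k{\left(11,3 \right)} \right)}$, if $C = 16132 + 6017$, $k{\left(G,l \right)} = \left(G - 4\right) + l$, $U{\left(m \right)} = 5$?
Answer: $22149$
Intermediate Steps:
$k{\left(G,l \right)} = -4 + G + l$ ($k{\left(G,l \right)} = \left(-4 + G\right) + l = -4 + G + l$)
$C = 22149$
$x{\left(M \right)} = -10 + M$ ($x{\left(M \right)} = M + 5 \left(-2\right) = M - 10 = -10 + M$)
$C - x{\left(k{\left(11,3 \right)} \right)} = 22149 - \left(-10 + \left(-4 + 11 + 3\right)\right) = 22149 - \left(-10 + 10\right) = 22149 - 0 = 22149 + 0 = 22149$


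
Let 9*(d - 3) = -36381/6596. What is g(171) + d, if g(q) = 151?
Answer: 3035225/19788 ≈ 153.39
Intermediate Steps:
d = 47237/19788 (d = 3 + (-36381/6596)/9 = 3 + (-36381*1/6596)/9 = 3 + (1/9)*(-36381/6596) = 3 - 12127/19788 = 47237/19788 ≈ 2.3872)
g(171) + d = 151 + 47237/19788 = 3035225/19788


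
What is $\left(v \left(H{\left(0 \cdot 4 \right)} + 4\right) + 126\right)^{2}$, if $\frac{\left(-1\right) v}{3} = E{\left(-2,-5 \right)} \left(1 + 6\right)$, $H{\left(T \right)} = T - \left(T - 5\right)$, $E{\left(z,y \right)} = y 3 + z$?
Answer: $11148921$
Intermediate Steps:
$E{\left(z,y \right)} = z + 3 y$ ($E{\left(z,y \right)} = 3 y + z = z + 3 y$)
$H{\left(T \right)} = 5$ ($H{\left(T \right)} = T - \left(-5 + T\right) = 5$)
$v = 357$ ($v = - 3 \left(-2 + 3 \left(-5\right)\right) \left(1 + 6\right) = - 3 \left(-2 - 15\right) 7 = - 3 \left(\left(-17\right) 7\right) = \left(-3\right) \left(-119\right) = 357$)
$\left(v \left(H{\left(0 \cdot 4 \right)} + 4\right) + 126\right)^{2} = \left(357 \left(5 + 4\right) + 126\right)^{2} = \left(357 \cdot 9 + 126\right)^{2} = \left(3213 + 126\right)^{2} = 3339^{2} = 11148921$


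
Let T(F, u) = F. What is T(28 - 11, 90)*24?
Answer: 408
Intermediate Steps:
T(28 - 11, 90)*24 = (28 - 11)*24 = 17*24 = 408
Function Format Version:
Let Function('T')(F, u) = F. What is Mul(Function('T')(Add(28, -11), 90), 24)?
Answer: 408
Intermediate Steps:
Mul(Function('T')(Add(28, -11), 90), 24) = Mul(Add(28, -11), 24) = Mul(17, 24) = 408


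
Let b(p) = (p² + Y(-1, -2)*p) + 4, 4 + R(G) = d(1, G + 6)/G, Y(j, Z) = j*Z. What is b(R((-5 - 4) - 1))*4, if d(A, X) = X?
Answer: 976/25 ≈ 39.040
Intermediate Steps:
Y(j, Z) = Z*j
R(G) = -4 + (6 + G)/G (R(G) = -4 + (G + 6)/G = -4 + (6 + G)/G)
b(p) = 4 + p² + 2*p (b(p) = (p² + (-2*(-1))*p) + 4 = (p² + 2*p) + 4 = 4 + p² + 2*p)
b(R((-5 - 4) - 1))*4 = (4 + (-3 + 6/((-5 - 4) - 1))² + 2*(-3 + 6/((-5 - 4) - 1)))*4 = (4 + (-3 + 6/(-9 - 1))² + 2*(-3 + 6/(-9 - 1)))*4 = (4 + (-3 + 6/(-10))² + 2*(-3 + 6/(-10)))*4 = (4 + (-3 + 6*(-⅒))² + 2*(-3 + 6*(-⅒)))*4 = (4 + (-3 - ⅗)² + 2*(-3 - ⅗))*4 = (4 + (-18/5)² + 2*(-18/5))*4 = (4 + 324/25 - 36/5)*4 = (244/25)*4 = 976/25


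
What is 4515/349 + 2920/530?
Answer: 341203/18497 ≈ 18.446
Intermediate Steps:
4515/349 + 2920/530 = 4515*(1/349) + 2920*(1/530) = 4515/349 + 292/53 = 341203/18497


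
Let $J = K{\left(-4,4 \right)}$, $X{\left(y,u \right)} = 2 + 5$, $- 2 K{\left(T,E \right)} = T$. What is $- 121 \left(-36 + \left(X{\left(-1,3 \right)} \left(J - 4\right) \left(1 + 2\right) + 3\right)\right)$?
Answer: $9075$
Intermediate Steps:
$K{\left(T,E \right)} = - \frac{T}{2}$
$X{\left(y,u \right)} = 7$
$J = 2$ ($J = \left(- \frac{1}{2}\right) \left(-4\right) = 2$)
$- 121 \left(-36 + \left(X{\left(-1,3 \right)} \left(J - 4\right) \left(1 + 2\right) + 3\right)\right) = - 121 \left(-36 + \left(7 \left(2 - 4\right) \left(1 + 2\right) + 3\right)\right) = - 121 \left(-36 + \left(7 \left(\left(-2\right) 3\right) + 3\right)\right) = - 121 \left(-36 + \left(7 \left(-6\right) + 3\right)\right) = - 121 \left(-36 + \left(-42 + 3\right)\right) = - 121 \left(-36 - 39\right) = \left(-121\right) \left(-75\right) = 9075$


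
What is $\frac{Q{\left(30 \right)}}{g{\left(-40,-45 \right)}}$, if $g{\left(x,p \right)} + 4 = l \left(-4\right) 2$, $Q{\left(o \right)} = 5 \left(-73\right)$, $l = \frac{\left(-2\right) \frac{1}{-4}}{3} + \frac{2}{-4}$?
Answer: $\frac{1095}{4} \approx 273.75$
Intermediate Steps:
$l = - \frac{1}{3}$ ($l = \left(-2\right) \left(- \frac{1}{4}\right) \frac{1}{3} + 2 \left(- \frac{1}{4}\right) = \frac{1}{2} \cdot \frac{1}{3} - \frac{1}{2} = \frac{1}{6} - \frac{1}{2} = - \frac{1}{3} \approx -0.33333$)
$Q{\left(o \right)} = -365$
$g{\left(x,p \right)} = - \frac{4}{3}$ ($g{\left(x,p \right)} = -4 + \left(- \frac{1}{3}\right) \left(-4\right) 2 = -4 + \frac{4}{3} \cdot 2 = -4 + \frac{8}{3} = - \frac{4}{3}$)
$\frac{Q{\left(30 \right)}}{g{\left(-40,-45 \right)}} = - \frac{365}{- \frac{4}{3}} = \left(-365\right) \left(- \frac{3}{4}\right) = \frac{1095}{4}$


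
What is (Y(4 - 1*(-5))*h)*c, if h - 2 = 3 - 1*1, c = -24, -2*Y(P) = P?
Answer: 432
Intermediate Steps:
Y(P) = -P/2
h = 4 (h = 2 + (3 - 1*1) = 2 + (3 - 1) = 2 + 2 = 4)
(Y(4 - 1*(-5))*h)*c = (-(4 - 1*(-5))/2*4)*(-24) = (-(4 + 5)/2*4)*(-24) = (-½*9*4)*(-24) = -9/2*4*(-24) = -18*(-24) = 432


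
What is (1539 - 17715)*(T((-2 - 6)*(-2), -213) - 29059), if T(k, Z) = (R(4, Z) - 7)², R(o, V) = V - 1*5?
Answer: -348851616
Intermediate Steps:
R(o, V) = -5 + V (R(o, V) = V - 5 = -5 + V)
T(k, Z) = (-12 + Z)² (T(k, Z) = ((-5 + Z) - 7)² = (-12 + Z)²)
(1539 - 17715)*(T((-2 - 6)*(-2), -213) - 29059) = (1539 - 17715)*((-12 - 213)² - 29059) = -16176*((-225)² - 29059) = -16176*(50625 - 29059) = -16176*21566 = -348851616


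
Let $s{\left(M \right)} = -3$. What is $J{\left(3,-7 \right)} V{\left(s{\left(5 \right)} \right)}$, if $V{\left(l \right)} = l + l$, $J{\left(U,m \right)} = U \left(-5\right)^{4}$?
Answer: $-11250$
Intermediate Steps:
$J{\left(U,m \right)} = 625 U$ ($J{\left(U,m \right)} = U 625 = 625 U$)
$V{\left(l \right)} = 2 l$
$J{\left(3,-7 \right)} V{\left(s{\left(5 \right)} \right)} = 625 \cdot 3 \cdot 2 \left(-3\right) = 1875 \left(-6\right) = -11250$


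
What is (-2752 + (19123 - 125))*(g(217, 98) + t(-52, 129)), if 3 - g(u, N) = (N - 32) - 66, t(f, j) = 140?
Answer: 2323178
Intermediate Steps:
g(u, N) = 101 - N (g(u, N) = 3 - ((N - 32) - 66) = 3 - ((-32 + N) - 66) = 3 - (-98 + N) = 3 + (98 - N) = 101 - N)
(-2752 + (19123 - 125))*(g(217, 98) + t(-52, 129)) = (-2752 + (19123 - 125))*((101 - 1*98) + 140) = (-2752 + 18998)*((101 - 98) + 140) = 16246*(3 + 140) = 16246*143 = 2323178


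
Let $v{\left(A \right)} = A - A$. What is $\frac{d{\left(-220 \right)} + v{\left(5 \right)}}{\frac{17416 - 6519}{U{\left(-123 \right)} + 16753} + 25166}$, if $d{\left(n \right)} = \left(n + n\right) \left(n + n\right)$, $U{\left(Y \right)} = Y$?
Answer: $\frac{292688000}{38047407} \approx 7.6927$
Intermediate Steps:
$v{\left(A \right)} = 0$
$d{\left(n \right)} = 4 n^{2}$ ($d{\left(n \right)} = 2 n 2 n = 4 n^{2}$)
$\frac{d{\left(-220 \right)} + v{\left(5 \right)}}{\frac{17416 - 6519}{U{\left(-123 \right)} + 16753} + 25166} = \frac{4 \left(-220\right)^{2} + 0}{\frac{17416 - 6519}{-123 + 16753} + 25166} = \frac{4 \cdot 48400 + 0}{\frac{10897}{16630} + 25166} = \frac{193600 + 0}{10897 \cdot \frac{1}{16630} + 25166} = \frac{193600}{\frac{10897}{16630} + 25166} = \frac{193600}{\frac{418521477}{16630}} = 193600 \cdot \frac{16630}{418521477} = \frac{292688000}{38047407}$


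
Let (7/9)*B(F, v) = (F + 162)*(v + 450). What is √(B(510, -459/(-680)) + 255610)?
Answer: √16124830/5 ≈ 803.11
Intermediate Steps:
B(F, v) = 9*(162 + F)*(450 + v)/7 (B(F, v) = 9*((F + 162)*(v + 450))/7 = 9*((162 + F)*(450 + v))/7 = 9*(162 + F)*(450 + v)/7)
√(B(510, -459/(-680)) + 255610) = √((656100/7 + 1458*(-459/(-680))/7 + (4050/7)*510 + (9/7)*510*(-459/(-680))) + 255610) = √((656100/7 + 1458*(-459*(-1/680))/7 + 2065500/7 + (9/7)*510*(-459*(-1/680))) + 255610) = √((656100/7 + (1458/7)*(27/40) + 2065500/7 + (9/7)*510*(27/40)) + 255610) = √((656100/7 + 19683/140 + 2065500/7 + 12393/28) + 255610) = √(1946916/5 + 255610) = √(3224966/5) = √16124830/5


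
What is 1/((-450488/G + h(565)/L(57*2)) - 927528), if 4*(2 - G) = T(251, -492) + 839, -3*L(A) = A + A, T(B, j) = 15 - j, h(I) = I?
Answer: -50844/47091137441 ≈ -1.0797e-6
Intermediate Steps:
L(A) = -2*A/3 (L(A) = -(A + A)/3 = -2*A/3)
G = -669/2 (G = 2 - ((15 - 1*(-492)) + 839)/4 = 2 - ((15 + 492) + 839)/4 = 2 - (507 + 839)/4 = 2 - ¼*1346 = 2 - 673/2 = -669/2 ≈ -334.50)
1/((-450488/G + h(565)/L(57*2)) - 927528) = 1/((-450488/(-669/2) + 565/((-38*2))) - 927528) = 1/((-450488*(-2/669) + 565/((-⅔*114))) - 927528) = 1/((900976/669 + 565/(-76)) - 927528) = 1/((900976/669 + 565*(-1/76)) - 927528) = 1/((900976/669 - 565/76) - 927528) = 1/(68096191/50844 - 927528) = 1/(-47091137441/50844) = -50844/47091137441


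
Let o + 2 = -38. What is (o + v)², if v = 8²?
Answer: 576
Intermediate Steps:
o = -40 (o = -2 - 38 = -40)
v = 64
(o + v)² = (-40 + 64)² = 24² = 576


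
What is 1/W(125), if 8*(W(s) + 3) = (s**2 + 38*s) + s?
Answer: 2/5119 ≈ 0.00039070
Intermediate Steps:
W(s) = -3 + s**2/8 + 39*s/8 (W(s) = -3 + ((s**2 + 38*s) + s)/8 = -3 + (s**2 + 39*s)/8 = -3 + (s**2/8 + 39*s/8) = -3 + s**2/8 + 39*s/8)
1/W(125) = 1/(-3 + (1/8)*125**2 + (39/8)*125) = 1/(-3 + (1/8)*15625 + 4875/8) = 1/(-3 + 15625/8 + 4875/8) = 1/(5119/2) = 2/5119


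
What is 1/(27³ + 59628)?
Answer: 1/79311 ≈ 1.2609e-5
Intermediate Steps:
1/(27³ + 59628) = 1/(19683 + 59628) = 1/79311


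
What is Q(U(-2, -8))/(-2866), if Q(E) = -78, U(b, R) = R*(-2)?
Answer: 39/1433 ≈ 0.027216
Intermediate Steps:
U(b, R) = -2*R
Q(U(-2, -8))/(-2866) = -78/(-2866) = -78*(-1/2866) = 39/1433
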